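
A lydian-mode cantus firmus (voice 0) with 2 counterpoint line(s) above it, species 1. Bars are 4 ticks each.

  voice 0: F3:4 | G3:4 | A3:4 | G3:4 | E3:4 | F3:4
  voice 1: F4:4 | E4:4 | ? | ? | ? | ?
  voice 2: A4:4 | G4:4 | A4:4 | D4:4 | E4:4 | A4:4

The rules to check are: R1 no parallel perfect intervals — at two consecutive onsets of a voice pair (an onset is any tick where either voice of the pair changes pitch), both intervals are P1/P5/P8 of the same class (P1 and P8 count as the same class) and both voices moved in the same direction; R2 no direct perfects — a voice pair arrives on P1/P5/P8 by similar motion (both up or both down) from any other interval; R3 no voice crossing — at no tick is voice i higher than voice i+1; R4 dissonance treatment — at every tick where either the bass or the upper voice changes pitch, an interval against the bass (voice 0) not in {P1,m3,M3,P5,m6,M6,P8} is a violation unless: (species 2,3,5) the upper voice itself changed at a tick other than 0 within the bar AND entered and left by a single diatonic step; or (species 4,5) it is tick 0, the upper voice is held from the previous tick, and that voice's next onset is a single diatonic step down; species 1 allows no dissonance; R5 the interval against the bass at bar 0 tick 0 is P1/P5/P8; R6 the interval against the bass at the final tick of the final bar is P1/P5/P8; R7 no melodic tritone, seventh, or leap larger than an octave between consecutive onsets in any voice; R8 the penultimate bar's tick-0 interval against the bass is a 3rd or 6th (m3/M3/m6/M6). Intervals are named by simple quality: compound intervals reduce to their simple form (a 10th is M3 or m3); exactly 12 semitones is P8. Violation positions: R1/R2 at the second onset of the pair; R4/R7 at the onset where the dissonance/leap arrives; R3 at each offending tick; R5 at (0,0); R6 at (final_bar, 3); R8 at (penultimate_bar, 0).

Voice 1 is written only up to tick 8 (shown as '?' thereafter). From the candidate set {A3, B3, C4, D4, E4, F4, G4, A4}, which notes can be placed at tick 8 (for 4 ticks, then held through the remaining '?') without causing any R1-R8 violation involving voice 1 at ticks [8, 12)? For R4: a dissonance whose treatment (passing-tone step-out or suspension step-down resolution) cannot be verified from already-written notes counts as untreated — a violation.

{A3, C4, E4, F4}

A3: legal
B3: violates R4
C4: legal
D4: violates R4
E4: legal
F4: legal
G4: violates R4
A4: violates R2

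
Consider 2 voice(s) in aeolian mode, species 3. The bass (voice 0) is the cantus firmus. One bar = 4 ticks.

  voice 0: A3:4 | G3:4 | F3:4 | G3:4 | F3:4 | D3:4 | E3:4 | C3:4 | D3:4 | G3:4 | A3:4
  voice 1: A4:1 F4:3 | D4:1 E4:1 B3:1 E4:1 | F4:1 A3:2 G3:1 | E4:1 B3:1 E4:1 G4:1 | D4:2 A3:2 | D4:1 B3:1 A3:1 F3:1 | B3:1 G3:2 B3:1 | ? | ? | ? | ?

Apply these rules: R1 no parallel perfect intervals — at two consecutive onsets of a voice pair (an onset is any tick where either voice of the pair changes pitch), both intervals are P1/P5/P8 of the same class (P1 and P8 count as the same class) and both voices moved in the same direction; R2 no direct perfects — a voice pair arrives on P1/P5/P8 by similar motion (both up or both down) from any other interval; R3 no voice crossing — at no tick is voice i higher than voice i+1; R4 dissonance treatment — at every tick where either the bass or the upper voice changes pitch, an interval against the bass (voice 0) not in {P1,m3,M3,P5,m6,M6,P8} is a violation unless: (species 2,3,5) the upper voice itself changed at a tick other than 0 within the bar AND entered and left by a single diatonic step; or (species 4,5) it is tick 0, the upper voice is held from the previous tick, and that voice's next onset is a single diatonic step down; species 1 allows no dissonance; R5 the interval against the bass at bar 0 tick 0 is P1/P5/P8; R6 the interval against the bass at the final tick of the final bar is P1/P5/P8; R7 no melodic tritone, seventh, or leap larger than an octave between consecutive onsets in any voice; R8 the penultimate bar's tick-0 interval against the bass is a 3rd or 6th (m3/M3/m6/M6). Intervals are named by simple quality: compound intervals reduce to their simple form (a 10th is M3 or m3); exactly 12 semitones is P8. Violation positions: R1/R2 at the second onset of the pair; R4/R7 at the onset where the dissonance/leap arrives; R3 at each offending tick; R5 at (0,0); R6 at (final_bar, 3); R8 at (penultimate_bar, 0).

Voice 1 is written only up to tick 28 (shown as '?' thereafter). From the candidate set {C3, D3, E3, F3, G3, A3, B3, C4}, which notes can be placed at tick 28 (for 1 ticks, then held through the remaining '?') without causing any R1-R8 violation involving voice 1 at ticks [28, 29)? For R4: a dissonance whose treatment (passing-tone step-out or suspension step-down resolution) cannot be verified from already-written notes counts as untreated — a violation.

C3: violates R2,R7
D3: violates R4
E3: legal
F3: violates R4,R7
G3: violates R1
A3: legal
B3: violates R4
C4: legal

{A3, C4, E3}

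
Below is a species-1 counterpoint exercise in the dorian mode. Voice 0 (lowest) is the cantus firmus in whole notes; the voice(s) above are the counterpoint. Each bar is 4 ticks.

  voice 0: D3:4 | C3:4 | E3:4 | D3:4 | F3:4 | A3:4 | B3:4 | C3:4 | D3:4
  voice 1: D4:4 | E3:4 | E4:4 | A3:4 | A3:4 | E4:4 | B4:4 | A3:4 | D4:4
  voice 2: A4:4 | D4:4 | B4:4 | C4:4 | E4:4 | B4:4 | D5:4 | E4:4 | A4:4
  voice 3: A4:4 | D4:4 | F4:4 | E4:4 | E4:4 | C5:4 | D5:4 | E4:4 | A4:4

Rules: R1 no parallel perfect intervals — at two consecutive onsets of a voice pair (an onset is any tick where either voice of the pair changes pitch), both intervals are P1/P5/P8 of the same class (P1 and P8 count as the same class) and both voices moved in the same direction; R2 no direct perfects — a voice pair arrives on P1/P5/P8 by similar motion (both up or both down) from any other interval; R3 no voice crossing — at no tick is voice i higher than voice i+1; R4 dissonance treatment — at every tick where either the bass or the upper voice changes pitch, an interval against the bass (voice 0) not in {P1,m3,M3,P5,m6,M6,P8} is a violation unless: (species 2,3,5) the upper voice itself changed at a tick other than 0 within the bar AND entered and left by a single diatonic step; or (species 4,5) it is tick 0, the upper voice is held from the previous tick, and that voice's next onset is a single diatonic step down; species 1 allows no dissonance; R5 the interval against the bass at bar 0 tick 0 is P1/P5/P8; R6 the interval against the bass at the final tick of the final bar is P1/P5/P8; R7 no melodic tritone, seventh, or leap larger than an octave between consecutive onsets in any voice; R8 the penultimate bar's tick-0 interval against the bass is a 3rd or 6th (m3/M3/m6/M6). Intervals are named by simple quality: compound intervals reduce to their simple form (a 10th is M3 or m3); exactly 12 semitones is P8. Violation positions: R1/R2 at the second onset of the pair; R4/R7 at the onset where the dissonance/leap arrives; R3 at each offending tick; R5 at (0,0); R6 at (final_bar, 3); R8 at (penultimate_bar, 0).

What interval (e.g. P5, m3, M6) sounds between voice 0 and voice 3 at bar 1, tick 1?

M2

voice 0=C3 voice 3=D4 -> M2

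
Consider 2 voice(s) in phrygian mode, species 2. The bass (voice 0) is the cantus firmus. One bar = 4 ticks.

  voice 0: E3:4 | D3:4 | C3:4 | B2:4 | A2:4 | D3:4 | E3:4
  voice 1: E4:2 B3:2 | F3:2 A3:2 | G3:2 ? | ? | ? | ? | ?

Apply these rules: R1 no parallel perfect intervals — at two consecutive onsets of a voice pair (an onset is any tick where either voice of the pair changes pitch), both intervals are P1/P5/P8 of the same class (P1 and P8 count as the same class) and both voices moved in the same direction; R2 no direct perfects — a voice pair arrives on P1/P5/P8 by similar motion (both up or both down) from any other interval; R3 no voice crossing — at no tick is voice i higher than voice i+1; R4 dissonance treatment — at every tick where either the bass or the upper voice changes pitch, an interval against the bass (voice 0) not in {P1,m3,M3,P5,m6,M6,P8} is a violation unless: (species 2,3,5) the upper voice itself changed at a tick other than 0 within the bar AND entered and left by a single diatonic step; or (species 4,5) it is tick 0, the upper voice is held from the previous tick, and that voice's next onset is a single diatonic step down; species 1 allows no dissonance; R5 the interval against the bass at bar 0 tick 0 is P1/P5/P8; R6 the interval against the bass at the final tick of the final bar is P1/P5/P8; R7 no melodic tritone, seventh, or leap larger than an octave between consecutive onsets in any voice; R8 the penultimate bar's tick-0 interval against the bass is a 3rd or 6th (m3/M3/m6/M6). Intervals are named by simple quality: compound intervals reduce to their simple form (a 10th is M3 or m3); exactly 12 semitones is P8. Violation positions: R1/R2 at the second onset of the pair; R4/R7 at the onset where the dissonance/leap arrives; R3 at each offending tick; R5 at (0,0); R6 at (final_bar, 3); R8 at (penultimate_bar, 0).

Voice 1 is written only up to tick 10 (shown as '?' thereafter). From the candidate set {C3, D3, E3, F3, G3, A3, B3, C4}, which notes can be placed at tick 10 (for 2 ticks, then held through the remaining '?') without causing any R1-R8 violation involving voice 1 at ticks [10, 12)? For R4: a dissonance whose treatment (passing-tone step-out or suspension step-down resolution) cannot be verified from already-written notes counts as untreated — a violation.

{A3, C3, C4, E3, G3}

C3: legal
D3: violates R4
E3: legal
F3: violates R4
G3: legal
A3: legal
B3: violates R4
C4: legal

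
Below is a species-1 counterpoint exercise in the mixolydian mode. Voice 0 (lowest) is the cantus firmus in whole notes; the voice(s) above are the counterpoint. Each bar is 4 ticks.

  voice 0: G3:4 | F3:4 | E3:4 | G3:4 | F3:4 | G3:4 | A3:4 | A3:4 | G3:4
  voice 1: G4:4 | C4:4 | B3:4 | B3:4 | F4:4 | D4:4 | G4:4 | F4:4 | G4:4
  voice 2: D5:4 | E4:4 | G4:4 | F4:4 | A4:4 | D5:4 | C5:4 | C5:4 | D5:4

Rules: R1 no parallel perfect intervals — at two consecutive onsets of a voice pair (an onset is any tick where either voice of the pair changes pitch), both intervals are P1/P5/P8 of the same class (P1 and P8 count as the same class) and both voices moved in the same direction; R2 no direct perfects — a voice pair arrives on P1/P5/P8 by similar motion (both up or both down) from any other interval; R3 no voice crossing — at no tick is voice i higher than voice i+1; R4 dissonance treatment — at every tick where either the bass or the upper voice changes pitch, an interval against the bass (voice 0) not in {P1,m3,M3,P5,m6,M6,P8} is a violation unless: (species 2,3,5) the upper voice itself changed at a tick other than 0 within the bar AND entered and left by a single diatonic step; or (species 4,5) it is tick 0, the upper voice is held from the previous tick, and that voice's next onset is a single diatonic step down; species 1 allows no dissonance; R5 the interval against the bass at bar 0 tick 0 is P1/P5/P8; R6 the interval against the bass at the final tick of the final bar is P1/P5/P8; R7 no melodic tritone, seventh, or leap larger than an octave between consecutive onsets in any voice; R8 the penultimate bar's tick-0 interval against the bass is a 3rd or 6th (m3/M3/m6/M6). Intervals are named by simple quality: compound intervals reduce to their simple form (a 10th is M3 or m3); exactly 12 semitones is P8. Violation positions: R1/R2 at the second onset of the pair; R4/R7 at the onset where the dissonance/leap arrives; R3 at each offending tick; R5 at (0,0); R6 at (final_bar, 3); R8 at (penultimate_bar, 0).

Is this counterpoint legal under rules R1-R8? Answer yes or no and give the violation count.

No (9 violations)

bar 0: v0=G3 v1=G4 v2=D5 (P5)
bar 1: v0=F3 v1=C4 v2=E4 (M7)
bar 2: v0=E3 v1=B3 v2=G4 (m3)
bar 3: v0=G3 v1=B3 v2=F4 (m7)
bar 4: v0=F3 v1=F4 v2=A4 (M3)
bar 5: v0=G3 v1=D4 v2=D5 (P5)
bar 6: v0=A3 v1=G4 v2=C5 (m3)
bar 7: v0=A3 v1=F4 v2=C5 (m3)
bar 8: v0=G3 v1=G4 v2=D5 (P5)
  R2 @ bar1.0: G3/G4 P8 -> F3/C4 P5 similar
  R4 @ bar1.0: F3/E4 M7 untreated
  R7 @ bar1.0: D5->E4 leap 10st
  R1 @ bar2.0: F3/C4 P5 -> E3/B3 P5 similar
  R4 @ bar3.0: G3/F4 m7 untreated
  R7 @ bar4.0: B3->F4 leap 6st
  R2 @ bar5.0: F3/A4 M3 -> G3/D5 P5 similar
  R4 @ bar6.0: A3/G4 m7 untreated
  R1 @ bar8.0: F4/C5 P5 -> G4/D5 P5 similar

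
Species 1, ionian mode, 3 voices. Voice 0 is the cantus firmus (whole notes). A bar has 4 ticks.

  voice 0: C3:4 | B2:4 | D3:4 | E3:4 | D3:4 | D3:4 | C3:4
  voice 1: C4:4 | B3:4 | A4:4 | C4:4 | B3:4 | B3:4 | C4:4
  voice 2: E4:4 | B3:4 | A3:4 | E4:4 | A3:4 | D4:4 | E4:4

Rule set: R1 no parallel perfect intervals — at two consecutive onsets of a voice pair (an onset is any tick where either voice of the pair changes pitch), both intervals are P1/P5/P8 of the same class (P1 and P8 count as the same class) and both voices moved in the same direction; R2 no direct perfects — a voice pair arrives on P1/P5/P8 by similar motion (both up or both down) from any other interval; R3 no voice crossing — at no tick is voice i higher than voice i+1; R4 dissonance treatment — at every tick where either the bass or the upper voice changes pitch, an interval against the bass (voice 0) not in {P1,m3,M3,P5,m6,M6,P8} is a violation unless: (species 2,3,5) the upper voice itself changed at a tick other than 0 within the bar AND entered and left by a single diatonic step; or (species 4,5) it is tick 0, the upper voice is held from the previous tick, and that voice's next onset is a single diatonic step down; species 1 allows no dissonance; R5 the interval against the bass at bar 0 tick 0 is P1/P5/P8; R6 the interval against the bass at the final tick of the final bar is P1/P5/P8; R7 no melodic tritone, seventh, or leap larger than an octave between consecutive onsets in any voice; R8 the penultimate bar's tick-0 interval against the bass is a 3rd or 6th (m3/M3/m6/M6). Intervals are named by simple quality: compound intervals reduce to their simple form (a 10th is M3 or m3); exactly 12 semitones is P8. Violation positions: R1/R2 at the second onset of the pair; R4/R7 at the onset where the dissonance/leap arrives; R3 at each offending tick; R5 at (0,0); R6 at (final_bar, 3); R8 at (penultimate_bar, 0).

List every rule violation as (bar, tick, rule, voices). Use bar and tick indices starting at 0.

(0, 0, R5, (0, 2))
(1, 0, R1, (0, 1))
(1, 0, R2, (0, 2))
(1, 0, R2, (1, 2))
(2, 0, R2, (0, 1))
(2, 0, R3, (1, 2))
(2, 0, R7, (1,))
(2, 1, R3, (1, 2))
(2, 2, R3, (1, 2))
(2, 3, R3, (1, 2))
(3, 0, R2, (0, 2))
(4, 0, R2, (0, 2))
(4, 0, R3, (1, 2))
(4, 1, R3, (1, 2))
(4, 2, R3, (1, 2))
(4, 3, R3, (1, 2))
(5, 0, R8, (0, 2))
(6, 3, R6, (0, 2))

bar 0: v0=C3 v1=C4 v2=E4 downbeat M3
bar 1: v0=B2 v1=B3 v2=B3 downbeat P8
bar 2: v0=D3 v1=A4 v2=A3 downbeat P5
bar 3: v0=E3 v1=C4 v2=E4 downbeat P8
bar 4: v0=D3 v1=B3 v2=A3 downbeat P5
bar 5: v0=D3 v1=B3 v2=D4 downbeat P8
bar 6: v0=C3 v1=C4 v2=E4 downbeat M3
  -> R5 @ bar 0 tick 0 v(0, 2): opens on M3
  -> R1 @ bar 1 tick 0 v(0, 1): C3/C4 P8 -> B2/B3 P8 similar
  -> R2 @ bar 1 tick 0 v(0, 2): C3/E4 M3 -> B2/B3 P8 similar
  -> R2 @ bar 1 tick 0 v(1, 2): C4/E4 M3 -> B3/B3 P1 similar
  -> R2 @ bar 2 tick 0 v(0, 1): B2/B3 P8 -> D3/A4 P5 similar
  -> R3 @ bar 2 tick 0 v(1, 2): A4 above A3
  -> R7 @ bar 2 tick 0 v(1,): B3->A4 leap 10st
  -> R3 @ bar 2 tick 1 v(1, 2): A4 above A3
  -> R3 @ bar 2 tick 2 v(1, 2): A4 above A3
  -> R3 @ bar 2 tick 3 v(1, 2): A4 above A3
  -> R2 @ bar 3 tick 0 v(0, 2): D3/A3 P5 -> E3/E4 P8 similar
  -> R2 @ bar 4 tick 0 v(0, 2): E3/E4 P8 -> D3/A3 P5 similar
  -> R3 @ bar 4 tick 0 v(1, 2): B3 above A3
  -> R3 @ bar 4 tick 1 v(1, 2): B3 above A3
  -> R3 @ bar 4 tick 2 v(1, 2): B3 above A3
  -> R3 @ bar 4 tick 3 v(1, 2): B3 above A3
  -> R8 @ bar 5 tick 0 v(0, 2): penult P8 not 3rd/6th
  -> R6 @ bar 6 tick 3 v(0, 2): closes on M3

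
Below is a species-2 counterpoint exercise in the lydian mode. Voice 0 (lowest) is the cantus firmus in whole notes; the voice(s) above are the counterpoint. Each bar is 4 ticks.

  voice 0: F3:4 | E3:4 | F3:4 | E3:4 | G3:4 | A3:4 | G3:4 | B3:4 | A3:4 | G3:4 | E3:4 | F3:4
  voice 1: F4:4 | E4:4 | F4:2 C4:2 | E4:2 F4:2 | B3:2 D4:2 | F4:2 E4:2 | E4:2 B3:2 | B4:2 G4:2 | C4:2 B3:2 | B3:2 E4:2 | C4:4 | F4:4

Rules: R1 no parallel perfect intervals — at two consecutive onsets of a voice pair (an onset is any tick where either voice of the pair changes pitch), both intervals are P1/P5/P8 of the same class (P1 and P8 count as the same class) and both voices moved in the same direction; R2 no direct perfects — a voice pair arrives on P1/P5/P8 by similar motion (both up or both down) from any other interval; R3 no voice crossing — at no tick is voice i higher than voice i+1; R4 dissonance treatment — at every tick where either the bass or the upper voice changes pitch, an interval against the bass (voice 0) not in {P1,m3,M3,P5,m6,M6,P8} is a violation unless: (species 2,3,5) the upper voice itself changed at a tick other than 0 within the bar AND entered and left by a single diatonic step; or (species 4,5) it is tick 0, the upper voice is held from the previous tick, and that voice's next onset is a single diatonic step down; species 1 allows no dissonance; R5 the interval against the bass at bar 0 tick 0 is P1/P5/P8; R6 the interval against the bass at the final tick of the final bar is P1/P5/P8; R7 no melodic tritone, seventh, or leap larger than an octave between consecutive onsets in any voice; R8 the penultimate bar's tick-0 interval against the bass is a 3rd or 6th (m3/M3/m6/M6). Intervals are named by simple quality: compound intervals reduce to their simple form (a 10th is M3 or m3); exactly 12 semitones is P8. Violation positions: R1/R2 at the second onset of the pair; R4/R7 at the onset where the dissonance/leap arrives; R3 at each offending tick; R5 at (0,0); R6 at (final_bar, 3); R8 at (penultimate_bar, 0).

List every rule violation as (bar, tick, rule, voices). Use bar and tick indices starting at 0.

bar 0: v0=F3 v1=F4 downbeat P8
bar 1: v0=E3 v1=E4 downbeat P8
bar 2: v0=F3 v1=F4 downbeat P8
bar 3: v0=E3 v1=E4 downbeat P8
bar 4: v0=G3 v1=B3 downbeat M3
bar 5: v0=A3 v1=F4 downbeat m6
bar 6: v0=G3 v1=E4 downbeat M6
bar 7: v0=B3 v1=B4 downbeat P8
bar 8: v0=A3 v1=C4 downbeat m3
bar 9: v0=G3 v1=B3 downbeat M3
bar 10: v0=E3 v1=C4 downbeat m6
bar 11: v0=F3 v1=F4 downbeat P8
  -> R1 @ bar 1 tick 0 v(0, 1): F3/F4 P8 -> E3/E4 P8 similar
  -> R1 @ bar 2 tick 0 v(0, 1): E3/E4 P8 -> F3/F4 P8 similar
  -> R4 @ bar 3 tick 2 v(0, 1): E3/F4 m2 untreated
  -> R7 @ bar 4 tick 0 v(1,): F4->B3 leap 6st
  -> R2 @ bar 7 tick 0 v(0, 1): G3/B3 M3 -> B3/B4 P8 similar
  -> R4 @ bar 8 tick 2 v(0, 1): A3/B3 M2 untreated
  -> R2 @ bar 11 tick 0 v(0, 1): E3/C4 m6 -> F3/F4 P8 similar

(1, 0, R1, (0, 1))
(2, 0, R1, (0, 1))
(3, 2, R4, (0, 1))
(4, 0, R7, (1,))
(7, 0, R2, (0, 1))
(8, 2, R4, (0, 1))
(11, 0, R2, (0, 1))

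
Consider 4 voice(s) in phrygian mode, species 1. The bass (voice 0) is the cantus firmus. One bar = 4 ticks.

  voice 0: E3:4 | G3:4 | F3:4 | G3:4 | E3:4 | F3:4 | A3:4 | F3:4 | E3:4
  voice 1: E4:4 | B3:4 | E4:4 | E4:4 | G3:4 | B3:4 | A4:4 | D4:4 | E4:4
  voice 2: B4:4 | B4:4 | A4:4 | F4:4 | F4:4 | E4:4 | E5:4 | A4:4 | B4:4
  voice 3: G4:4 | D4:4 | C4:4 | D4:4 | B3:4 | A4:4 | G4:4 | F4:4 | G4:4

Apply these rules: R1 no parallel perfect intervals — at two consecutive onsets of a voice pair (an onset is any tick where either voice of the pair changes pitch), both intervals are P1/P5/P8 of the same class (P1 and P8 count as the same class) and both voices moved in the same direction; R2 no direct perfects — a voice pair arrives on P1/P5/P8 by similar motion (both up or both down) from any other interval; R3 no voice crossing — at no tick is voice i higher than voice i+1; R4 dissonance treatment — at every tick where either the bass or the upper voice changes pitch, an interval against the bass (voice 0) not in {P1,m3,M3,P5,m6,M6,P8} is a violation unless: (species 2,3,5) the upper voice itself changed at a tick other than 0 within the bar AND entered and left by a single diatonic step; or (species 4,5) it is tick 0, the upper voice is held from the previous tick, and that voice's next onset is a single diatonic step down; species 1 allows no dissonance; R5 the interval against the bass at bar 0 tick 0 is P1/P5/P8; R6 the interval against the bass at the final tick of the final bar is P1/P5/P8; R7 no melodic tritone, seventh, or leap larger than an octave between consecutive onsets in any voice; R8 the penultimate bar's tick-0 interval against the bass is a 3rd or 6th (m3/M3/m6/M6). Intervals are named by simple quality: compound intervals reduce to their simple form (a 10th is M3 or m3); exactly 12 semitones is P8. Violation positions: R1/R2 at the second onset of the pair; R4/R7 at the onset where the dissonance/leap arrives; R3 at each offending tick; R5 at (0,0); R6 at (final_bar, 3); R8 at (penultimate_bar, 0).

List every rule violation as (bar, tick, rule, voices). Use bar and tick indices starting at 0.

bar 0: v0=E3 v1=E4 v2=B4 v3=G4 downbeat m3
bar 1: v0=G3 v1=B3 v2=B4 v3=D4 downbeat P5
bar 2: v0=F3 v1=E4 v2=A4 v3=C4 downbeat P5
bar 3: v0=G3 v1=E4 v2=F4 v3=D4 downbeat P5
bar 4: v0=E3 v1=G3 v2=F4 v3=B3 downbeat P5
bar 5: v0=F3 v1=B3 v2=E4 v3=A4 downbeat M3
bar 6: v0=A3 v1=A4 v2=E5 v3=G4 downbeat m7
bar 7: v0=F3 v1=D4 v2=A4 v3=F4 downbeat P8
bar 8: v0=E3 v1=E4 v2=B4 v3=G4 downbeat m3
  -> R3 @ bar 0 tick 0 v(2, 3): B4 above G4
  -> R5 @ bar 0 tick 0 v(0, 3): opens on m3
  -> R3 @ bar 0 tick 1 v(2, 3): B4 above G4
  -> R3 @ bar 0 tick 2 v(2, 3): B4 above G4
  -> R3 @ bar 0 tick 3 v(2, 3): B4 above G4
  -> R3 @ bar 1 tick 0 v(2, 3): B4 above D4
  -> R3 @ bar 1 tick 1 v(2, 3): B4 above D4
  -> R3 @ bar 1 tick 2 v(2, 3): B4 above D4
  -> R3 @ bar 1 tick 3 v(2, 3): B4 above D4
  -> R1 @ bar 2 tick 0 v(0, 3): G3/D4 P5 -> F3/C4 P5 similar
  -> R3 @ bar 2 tick 0 v(2, 3): A4 above C4
  -> R4 @ bar 2 tick 0 v(0, 1): F3/E4 M7 untreated
  -> R3 @ bar 2 tick 1 v(2, 3): A4 above C4
  -> R3 @ bar 2 tick 2 v(2, 3): A4 above C4
  -> R3 @ bar 2 tick 3 v(2, 3): A4 above C4
  -> R1 @ bar 3 tick 0 v(0, 3): F3/C4 P5 -> G3/D4 P5 similar
  -> R3 @ bar 3 tick 0 v(2, 3): F4 above D4
  -> R4 @ bar 3 tick 0 v(0, 2): G3/F4 m7 untreated
  -> R3 @ bar 3 tick 1 v(2, 3): F4 above D4
  -> R3 @ bar 3 tick 2 v(2, 3): F4 above D4
  -> R3 @ bar 3 tick 3 v(2, 3): F4 above D4
  -> R1 @ bar 4 tick 0 v(0, 3): G3/D4 P5 -> E3/B3 P5 similar
  -> R3 @ bar 4 tick 0 v(2, 3): F4 above B3
  -> R4 @ bar 4 tick 0 v(0, 2): E3/F4 m2 untreated
  -> R3 @ bar 4 tick 1 v(2, 3): F4 above B3
  -> R3 @ bar 4 tick 2 v(2, 3): F4 above B3
  -> R3 @ bar 4 tick 3 v(2, 3): F4 above B3
  -> R4 @ bar 5 tick 0 v(0, 1): F3/B3 TT untreated
  -> R4 @ bar 5 tick 0 v(0, 2): F3/E4 M7 untreated
  -> R7 @ bar 5 tick 0 v(3,): B3->A4 leap 10st
  -> R2 @ bar 6 tick 0 v(0, 1): F3/B3 TT -> A3/A4 P8 similar
  -> R2 @ bar 6 tick 0 v(0, 2): F3/E4 M7 -> A3/E5 P5 similar
  -> R2 @ bar 6 tick 0 v(1, 2): B3/E4 P4 -> A4/E5 P5 similar
  -> R3 @ bar 6 tick 0 v(2, 3): E5 above G4
  -> R4 @ bar 6 tick 0 v(0, 3): A3/G4 m7 untreated
  -> R7 @ bar 6 tick 0 v(1,): B3->A4 leap 10st
  -> R3 @ bar 6 tick 1 v(2, 3): E5 above G4
  -> R3 @ bar 6 tick 2 v(2, 3): E5 above G4
  -> R3 @ bar 6 tick 3 v(2, 3): E5 above G4
  -> R1 @ bar 7 tick 0 v(1, 2): A4/E5 P5 -> D4/A4 P5 similar
  -> R2 @ bar 7 tick 0 v(0, 3): A3/G4 m7 -> F3/F4 P8 similar
  -> R3 @ bar 7 tick 0 v(2, 3): A4 above F4
  -> R8 @ bar 7 tick 0 v(0, 3): penult P8 not 3rd/6th
  -> R3 @ bar 7 tick 1 v(2, 3): A4 above F4
  -> R3 @ bar 7 tick 2 v(2, 3): A4 above F4
  -> R3 @ bar 7 tick 3 v(2, 3): A4 above F4
  -> R1 @ bar 8 tick 0 v(1, 2): D4/A4 P5 -> E4/B4 P5 similar
  -> R3 @ bar 8 tick 0 v(2, 3): B4 above G4
  -> R3 @ bar 8 tick 1 v(2, 3): B4 above G4
  -> R3 @ bar 8 tick 2 v(2, 3): B4 above G4
  -> R3 @ bar 8 tick 3 v(2, 3): B4 above G4
  -> R6 @ bar 8 tick 3 v(0, 3): closes on m3

(0, 0, R3, (2, 3))
(0, 0, R5, (0, 3))
(0, 1, R3, (2, 3))
(0, 2, R3, (2, 3))
(0, 3, R3, (2, 3))
(1, 0, R3, (2, 3))
(1, 1, R3, (2, 3))
(1, 2, R3, (2, 3))
(1, 3, R3, (2, 3))
(2, 0, R1, (0, 3))
(2, 0, R3, (2, 3))
(2, 0, R4, (0, 1))
(2, 1, R3, (2, 3))
(2, 2, R3, (2, 3))
(2, 3, R3, (2, 3))
(3, 0, R1, (0, 3))
(3, 0, R3, (2, 3))
(3, 0, R4, (0, 2))
(3, 1, R3, (2, 3))
(3, 2, R3, (2, 3))
(3, 3, R3, (2, 3))
(4, 0, R1, (0, 3))
(4, 0, R3, (2, 3))
(4, 0, R4, (0, 2))
(4, 1, R3, (2, 3))
(4, 2, R3, (2, 3))
(4, 3, R3, (2, 3))
(5, 0, R4, (0, 1))
(5, 0, R4, (0, 2))
(5, 0, R7, (3,))
(6, 0, R2, (0, 1))
(6, 0, R2, (0, 2))
(6, 0, R2, (1, 2))
(6, 0, R3, (2, 3))
(6, 0, R4, (0, 3))
(6, 0, R7, (1,))
(6, 1, R3, (2, 3))
(6, 2, R3, (2, 3))
(6, 3, R3, (2, 3))
(7, 0, R1, (1, 2))
(7, 0, R2, (0, 3))
(7, 0, R3, (2, 3))
(7, 0, R8, (0, 3))
(7, 1, R3, (2, 3))
(7, 2, R3, (2, 3))
(7, 3, R3, (2, 3))
(8, 0, R1, (1, 2))
(8, 0, R3, (2, 3))
(8, 1, R3, (2, 3))
(8, 2, R3, (2, 3))
(8, 3, R3, (2, 3))
(8, 3, R6, (0, 3))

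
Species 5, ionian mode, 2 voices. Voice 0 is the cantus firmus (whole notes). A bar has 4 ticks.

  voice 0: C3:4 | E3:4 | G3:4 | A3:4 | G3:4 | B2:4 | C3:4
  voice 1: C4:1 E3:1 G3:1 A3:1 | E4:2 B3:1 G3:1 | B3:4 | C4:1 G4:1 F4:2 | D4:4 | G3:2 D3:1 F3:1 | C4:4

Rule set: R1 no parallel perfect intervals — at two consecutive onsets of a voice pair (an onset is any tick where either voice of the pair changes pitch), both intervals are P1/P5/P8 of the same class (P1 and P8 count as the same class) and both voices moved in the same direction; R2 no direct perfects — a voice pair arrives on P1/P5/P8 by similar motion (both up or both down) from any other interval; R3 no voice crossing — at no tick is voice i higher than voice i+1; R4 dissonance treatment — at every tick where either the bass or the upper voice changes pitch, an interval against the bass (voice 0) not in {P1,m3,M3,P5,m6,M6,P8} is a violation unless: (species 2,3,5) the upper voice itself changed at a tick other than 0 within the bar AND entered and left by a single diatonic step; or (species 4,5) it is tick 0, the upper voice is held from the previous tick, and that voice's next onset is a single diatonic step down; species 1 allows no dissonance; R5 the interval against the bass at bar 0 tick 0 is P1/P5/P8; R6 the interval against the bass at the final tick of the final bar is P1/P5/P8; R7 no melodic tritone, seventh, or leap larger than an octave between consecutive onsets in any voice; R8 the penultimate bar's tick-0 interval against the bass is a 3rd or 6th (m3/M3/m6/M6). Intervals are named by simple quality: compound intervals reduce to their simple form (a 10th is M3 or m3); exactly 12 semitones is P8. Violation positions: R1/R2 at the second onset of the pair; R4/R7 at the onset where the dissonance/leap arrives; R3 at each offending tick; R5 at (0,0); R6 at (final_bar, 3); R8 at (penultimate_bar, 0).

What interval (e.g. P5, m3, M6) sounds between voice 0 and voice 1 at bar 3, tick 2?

m6

voice 0=A3 voice 1=F4 -> m6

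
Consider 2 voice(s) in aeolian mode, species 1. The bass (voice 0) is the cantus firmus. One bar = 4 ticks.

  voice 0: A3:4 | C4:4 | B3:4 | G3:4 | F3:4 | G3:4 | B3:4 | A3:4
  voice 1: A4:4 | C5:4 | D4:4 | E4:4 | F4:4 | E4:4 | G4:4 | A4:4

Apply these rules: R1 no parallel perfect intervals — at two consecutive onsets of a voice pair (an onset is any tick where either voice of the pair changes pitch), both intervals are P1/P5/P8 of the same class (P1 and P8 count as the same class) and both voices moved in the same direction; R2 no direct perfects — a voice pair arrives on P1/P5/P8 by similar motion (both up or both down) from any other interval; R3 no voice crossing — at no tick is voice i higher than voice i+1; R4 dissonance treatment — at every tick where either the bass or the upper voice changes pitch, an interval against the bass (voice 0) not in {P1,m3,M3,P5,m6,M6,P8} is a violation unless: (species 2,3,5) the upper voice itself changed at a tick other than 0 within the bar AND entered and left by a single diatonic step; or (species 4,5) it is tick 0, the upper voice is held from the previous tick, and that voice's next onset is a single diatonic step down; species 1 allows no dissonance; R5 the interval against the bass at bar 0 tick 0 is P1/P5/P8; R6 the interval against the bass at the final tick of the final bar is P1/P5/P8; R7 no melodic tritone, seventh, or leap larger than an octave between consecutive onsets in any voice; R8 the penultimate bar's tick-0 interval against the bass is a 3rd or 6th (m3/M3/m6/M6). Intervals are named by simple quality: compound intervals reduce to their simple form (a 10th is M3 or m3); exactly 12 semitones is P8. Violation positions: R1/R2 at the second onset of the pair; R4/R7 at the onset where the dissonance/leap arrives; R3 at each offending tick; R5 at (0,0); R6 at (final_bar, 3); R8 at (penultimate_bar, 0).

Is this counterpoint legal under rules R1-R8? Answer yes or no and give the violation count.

No (2 violations)

bar 0: v0=A3 v1=A4 (P8)
bar 1: v0=C4 v1=C5 (P8)
bar 2: v0=B3 v1=D4 (m3)
bar 3: v0=G3 v1=E4 (M6)
bar 4: v0=F3 v1=F4 (P8)
bar 5: v0=G3 v1=E4 (M6)
bar 6: v0=B3 v1=G4 (m6)
bar 7: v0=A3 v1=A4 (P8)
  R1 @ bar1.0: A3/A4 P8 -> C4/C5 P8 similar
  R7 @ bar2.0: C5->D4 leap 10st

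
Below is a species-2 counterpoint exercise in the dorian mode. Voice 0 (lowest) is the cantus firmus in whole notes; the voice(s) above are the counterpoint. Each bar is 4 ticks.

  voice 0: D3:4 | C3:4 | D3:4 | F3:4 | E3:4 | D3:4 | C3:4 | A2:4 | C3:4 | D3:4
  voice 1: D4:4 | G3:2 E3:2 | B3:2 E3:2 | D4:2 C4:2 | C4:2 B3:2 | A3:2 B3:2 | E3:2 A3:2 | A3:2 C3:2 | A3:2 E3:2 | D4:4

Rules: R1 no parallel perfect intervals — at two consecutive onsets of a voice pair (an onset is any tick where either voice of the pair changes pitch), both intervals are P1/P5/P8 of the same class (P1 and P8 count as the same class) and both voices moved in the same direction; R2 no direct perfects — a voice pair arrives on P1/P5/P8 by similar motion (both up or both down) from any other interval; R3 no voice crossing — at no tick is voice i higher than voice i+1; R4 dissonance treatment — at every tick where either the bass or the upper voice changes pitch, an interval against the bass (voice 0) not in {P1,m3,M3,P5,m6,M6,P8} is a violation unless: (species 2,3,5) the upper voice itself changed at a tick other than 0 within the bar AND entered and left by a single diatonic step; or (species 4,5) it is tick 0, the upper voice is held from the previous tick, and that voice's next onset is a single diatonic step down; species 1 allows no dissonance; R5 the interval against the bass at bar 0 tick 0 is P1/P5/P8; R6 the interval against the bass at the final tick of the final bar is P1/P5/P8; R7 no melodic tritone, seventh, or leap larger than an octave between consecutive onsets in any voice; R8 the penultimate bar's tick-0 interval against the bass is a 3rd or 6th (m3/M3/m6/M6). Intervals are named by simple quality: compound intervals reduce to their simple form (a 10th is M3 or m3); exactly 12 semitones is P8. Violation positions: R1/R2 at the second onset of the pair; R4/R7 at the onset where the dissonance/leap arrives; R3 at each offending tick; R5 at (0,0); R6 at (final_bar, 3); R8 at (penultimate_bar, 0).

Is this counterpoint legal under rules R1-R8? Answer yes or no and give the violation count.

bar 0: v0=D3 v1=D4 (P8)
bar 1: v0=C3 v1=G3 (P5)
bar 2: v0=D3 v1=B3 (M6)
bar 3: v0=F3 v1=D4 (M6)
bar 4: v0=E3 v1=C4 (m6)
bar 5: v0=D3 v1=A3 (P5)
bar 6: v0=C3 v1=E3 (M3)
bar 7: v0=A2 v1=A3 (P8)
bar 8: v0=C3 v1=A3 (M6)
bar 9: v0=D3 v1=D4 (P8)
  R2 @ bar1.0: D3/D4 P8 -> C3/G3 P5 similar
  R4 @ bar2.2: D3/E3 M2 untreated
  R7 @ bar3.0: E3->D4 leap 10st
  R1 @ bar5.0: E3/B3 P5 -> D3/A3 P5 similar
  R2 @ bar9.0: C3/E3 M3 -> D3/D4 P8 similar
  R7 @ bar9.0: E3->D4 leap 10st

No (6 violations)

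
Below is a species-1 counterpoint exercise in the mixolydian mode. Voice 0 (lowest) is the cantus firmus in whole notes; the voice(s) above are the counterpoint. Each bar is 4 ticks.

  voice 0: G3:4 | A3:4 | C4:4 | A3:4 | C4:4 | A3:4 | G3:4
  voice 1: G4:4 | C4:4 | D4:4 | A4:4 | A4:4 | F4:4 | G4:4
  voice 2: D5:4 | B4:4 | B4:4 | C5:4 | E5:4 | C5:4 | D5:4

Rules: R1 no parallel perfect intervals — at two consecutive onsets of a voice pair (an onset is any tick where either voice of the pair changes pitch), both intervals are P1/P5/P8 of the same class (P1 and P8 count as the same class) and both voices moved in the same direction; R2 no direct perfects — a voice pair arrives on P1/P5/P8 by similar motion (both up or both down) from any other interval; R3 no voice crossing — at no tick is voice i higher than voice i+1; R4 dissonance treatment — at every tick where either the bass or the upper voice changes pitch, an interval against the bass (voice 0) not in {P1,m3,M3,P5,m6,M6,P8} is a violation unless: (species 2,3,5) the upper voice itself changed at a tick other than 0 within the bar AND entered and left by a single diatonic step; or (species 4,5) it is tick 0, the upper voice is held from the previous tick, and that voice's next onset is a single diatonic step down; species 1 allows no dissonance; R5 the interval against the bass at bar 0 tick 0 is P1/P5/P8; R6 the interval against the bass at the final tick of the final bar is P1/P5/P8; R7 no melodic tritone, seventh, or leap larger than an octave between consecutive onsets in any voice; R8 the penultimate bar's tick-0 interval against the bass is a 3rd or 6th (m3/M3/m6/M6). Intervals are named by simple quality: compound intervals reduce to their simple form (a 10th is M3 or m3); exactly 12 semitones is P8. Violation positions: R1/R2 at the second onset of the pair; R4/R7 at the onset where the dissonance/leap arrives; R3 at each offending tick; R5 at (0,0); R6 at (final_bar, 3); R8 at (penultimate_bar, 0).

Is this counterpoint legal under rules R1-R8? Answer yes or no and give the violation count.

bar 0: v0=G3 v1=G4 v2=D5 (P5)
bar 1: v0=A3 v1=C4 v2=B4 (M2)
bar 2: v0=C4 v1=D4 v2=B4 (M7)
bar 3: v0=A3 v1=A4 v2=C5 (m3)
bar 4: v0=C4 v1=A4 v2=E5 (M3)
bar 5: v0=A3 v1=F4 v2=C5 (m3)
bar 6: v0=G3 v1=G4 v2=D5 (P5)
  R4 @ bar1.0: A3/B4 M2 untreated
  R4 @ bar2.0: C4/D4 M2 untreated
  R4 @ bar2.0: C4/B4 M7 untreated
  R1 @ bar5.0: A4/E5 P5 -> F4/C5 P5 similar
  R1 @ bar6.0: F4/C5 P5 -> G4/D5 P5 similar

No (5 violations)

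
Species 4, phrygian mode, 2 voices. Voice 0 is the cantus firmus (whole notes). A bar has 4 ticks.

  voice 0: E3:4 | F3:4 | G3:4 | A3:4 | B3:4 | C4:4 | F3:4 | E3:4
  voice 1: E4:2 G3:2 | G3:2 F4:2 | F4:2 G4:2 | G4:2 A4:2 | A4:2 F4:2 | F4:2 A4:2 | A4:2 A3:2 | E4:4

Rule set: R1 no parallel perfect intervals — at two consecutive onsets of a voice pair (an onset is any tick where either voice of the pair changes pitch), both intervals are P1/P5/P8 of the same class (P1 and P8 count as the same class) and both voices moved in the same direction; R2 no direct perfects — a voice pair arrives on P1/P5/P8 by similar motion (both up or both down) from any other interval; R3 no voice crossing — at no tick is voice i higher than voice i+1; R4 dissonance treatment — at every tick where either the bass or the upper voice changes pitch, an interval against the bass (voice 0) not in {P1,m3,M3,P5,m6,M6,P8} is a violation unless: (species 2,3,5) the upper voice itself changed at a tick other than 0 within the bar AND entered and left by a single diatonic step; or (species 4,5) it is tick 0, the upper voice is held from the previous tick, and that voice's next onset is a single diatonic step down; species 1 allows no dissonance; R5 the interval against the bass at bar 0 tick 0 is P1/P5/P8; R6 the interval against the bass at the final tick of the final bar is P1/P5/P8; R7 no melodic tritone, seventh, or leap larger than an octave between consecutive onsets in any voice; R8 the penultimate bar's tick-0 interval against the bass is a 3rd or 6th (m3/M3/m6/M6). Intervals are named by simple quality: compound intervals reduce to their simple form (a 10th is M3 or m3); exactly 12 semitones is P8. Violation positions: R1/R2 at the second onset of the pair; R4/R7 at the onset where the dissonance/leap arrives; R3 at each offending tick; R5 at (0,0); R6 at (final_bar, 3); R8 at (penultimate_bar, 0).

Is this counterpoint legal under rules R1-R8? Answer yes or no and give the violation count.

bar 0: v0=E3 v1=E4 (P8)
bar 1: v0=F3 v1=G3 (M2)
bar 2: v0=G3 v1=F4 (m7)
bar 3: v0=A3 v1=G4 (m7)
bar 4: v0=B3 v1=A4 (m7)
bar 5: v0=C4 v1=F4 (P4)
bar 6: v0=F3 v1=A4 (M3)
bar 7: v0=E3 v1=E4 (P8)
  R4 @ bar1.0: F3/G3 M2 untreated
  R7 @ bar1.2: G3->F4 leap 10st
  R4 @ bar2.0: G3/F4 m7 untreated
  R4 @ bar3.0: A3/G4 m7 untreated
  R4 @ bar4.0: B3/A4 m7 untreated
  R4 @ bar4.2: B3/F4 TT untreated
  R4 @ bar5.0: C4/F4 P4 untreated

No (7 violations)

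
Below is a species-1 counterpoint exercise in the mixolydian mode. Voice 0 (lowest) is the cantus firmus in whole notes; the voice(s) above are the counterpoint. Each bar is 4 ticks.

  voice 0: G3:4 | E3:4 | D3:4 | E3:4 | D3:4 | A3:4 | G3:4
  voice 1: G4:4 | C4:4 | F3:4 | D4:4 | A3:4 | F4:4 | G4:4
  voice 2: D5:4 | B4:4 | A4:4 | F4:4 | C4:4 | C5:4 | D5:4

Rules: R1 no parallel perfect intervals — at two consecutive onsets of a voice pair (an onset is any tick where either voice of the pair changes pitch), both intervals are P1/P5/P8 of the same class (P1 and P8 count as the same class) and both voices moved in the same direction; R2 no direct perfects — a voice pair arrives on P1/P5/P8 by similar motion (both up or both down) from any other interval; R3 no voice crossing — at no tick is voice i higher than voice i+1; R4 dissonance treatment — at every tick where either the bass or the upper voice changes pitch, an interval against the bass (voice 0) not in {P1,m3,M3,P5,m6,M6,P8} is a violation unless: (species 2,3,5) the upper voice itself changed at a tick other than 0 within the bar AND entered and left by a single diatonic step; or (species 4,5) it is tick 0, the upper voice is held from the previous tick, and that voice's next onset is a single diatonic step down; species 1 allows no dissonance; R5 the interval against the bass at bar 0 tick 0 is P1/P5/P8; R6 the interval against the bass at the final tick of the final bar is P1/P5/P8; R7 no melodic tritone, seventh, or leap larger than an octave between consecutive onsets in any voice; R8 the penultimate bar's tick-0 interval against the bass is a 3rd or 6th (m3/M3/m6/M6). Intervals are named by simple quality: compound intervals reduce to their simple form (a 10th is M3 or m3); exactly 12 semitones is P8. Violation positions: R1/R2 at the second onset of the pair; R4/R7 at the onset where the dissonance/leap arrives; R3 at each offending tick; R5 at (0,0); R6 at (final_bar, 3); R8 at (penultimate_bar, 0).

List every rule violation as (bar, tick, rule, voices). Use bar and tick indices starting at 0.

(1, 0, R1, (0, 2))
(2, 0, R1, (0, 2))
(3, 0, R4, (0, 1))
(3, 0, R4, (0, 2))
(4, 0, R2, (0, 1))
(4, 0, R4, (0, 2))
(5, 0, R2, (1, 2))
(6, 0, R1, (1, 2))

bar 0: v0=G3 v1=G4 v2=D5 downbeat P5
bar 1: v0=E3 v1=C4 v2=B4 downbeat P5
bar 2: v0=D3 v1=F3 v2=A4 downbeat P5
bar 3: v0=E3 v1=D4 v2=F4 downbeat m2
bar 4: v0=D3 v1=A3 v2=C4 downbeat m7
bar 5: v0=A3 v1=F4 v2=C5 downbeat m3
bar 6: v0=G3 v1=G4 v2=D5 downbeat P5
  -> R1 @ bar 1 tick 0 v(0, 2): G3/D5 P5 -> E3/B4 P5 similar
  -> R1 @ bar 2 tick 0 v(0, 2): E3/B4 P5 -> D3/A4 P5 similar
  -> R4 @ bar 3 tick 0 v(0, 1): E3/D4 m7 untreated
  -> R4 @ bar 3 tick 0 v(0, 2): E3/F4 m2 untreated
  -> R2 @ bar 4 tick 0 v(0, 1): E3/D4 m7 -> D3/A3 P5 similar
  -> R4 @ bar 4 tick 0 v(0, 2): D3/C4 m7 untreated
  -> R2 @ bar 5 tick 0 v(1, 2): A3/C4 m3 -> F4/C5 P5 similar
  -> R1 @ bar 6 tick 0 v(1, 2): F4/C5 P5 -> G4/D5 P5 similar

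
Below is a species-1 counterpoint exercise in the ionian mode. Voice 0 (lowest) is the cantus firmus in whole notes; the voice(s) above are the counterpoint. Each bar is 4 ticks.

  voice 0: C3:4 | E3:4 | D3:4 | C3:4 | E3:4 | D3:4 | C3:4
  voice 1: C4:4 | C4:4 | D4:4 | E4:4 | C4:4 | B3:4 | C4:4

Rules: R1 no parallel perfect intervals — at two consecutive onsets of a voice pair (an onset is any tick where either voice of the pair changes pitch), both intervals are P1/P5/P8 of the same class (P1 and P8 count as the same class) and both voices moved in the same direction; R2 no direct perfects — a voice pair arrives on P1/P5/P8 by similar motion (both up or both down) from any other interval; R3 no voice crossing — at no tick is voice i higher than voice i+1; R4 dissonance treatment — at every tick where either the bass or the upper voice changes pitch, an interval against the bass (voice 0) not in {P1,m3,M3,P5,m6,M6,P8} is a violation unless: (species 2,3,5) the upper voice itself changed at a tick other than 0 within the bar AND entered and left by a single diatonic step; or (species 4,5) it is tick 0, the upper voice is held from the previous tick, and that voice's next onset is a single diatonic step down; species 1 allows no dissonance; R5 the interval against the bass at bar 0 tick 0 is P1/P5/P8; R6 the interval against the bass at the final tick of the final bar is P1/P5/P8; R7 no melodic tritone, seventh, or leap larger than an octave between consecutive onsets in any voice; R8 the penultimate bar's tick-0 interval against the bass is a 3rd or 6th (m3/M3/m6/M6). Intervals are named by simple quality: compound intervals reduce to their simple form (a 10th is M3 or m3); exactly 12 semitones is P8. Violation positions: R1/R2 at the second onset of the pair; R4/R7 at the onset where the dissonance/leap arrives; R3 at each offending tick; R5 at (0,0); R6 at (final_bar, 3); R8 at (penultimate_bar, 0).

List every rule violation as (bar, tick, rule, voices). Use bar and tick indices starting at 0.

No violations across 7 bars (C3..C3 vs C4..C4).

bar 0: v0=C3 v1=C4 downbeat P8
bar 1: v0=E3 v1=C4 downbeat m6
bar 2: v0=D3 v1=D4 downbeat P8
bar 3: v0=C3 v1=E4 downbeat M3
bar 4: v0=E3 v1=C4 downbeat m6
bar 5: v0=D3 v1=B3 downbeat M6
bar 6: v0=C3 v1=C4 downbeat P8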